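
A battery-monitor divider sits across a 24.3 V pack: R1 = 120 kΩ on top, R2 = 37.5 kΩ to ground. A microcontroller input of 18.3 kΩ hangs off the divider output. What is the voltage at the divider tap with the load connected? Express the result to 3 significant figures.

The load sits in parallel with R2: R2‖R_L = (37.5 × 18.3) / (37.5 + 18.3) = 12.30 kΩ.
V_out = 24.3 × 12.30 / (120 + 12.30) = 24.3 × 12.30/132.3 = 2.26 V.
(Unloaded it would have been 5.79 V.)

V_out ≈ 2.26 V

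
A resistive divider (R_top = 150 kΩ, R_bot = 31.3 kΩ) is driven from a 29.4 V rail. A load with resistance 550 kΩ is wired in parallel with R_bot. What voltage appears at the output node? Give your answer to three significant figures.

V_out ≈ 4.85 V

The load sits in parallel with R_bot: R_bot‖R_L = (31.3 × 550) / (31.3 + 550) = 29.61 kΩ.
V_out = 29.4 × 29.61 / (150 + 29.61) = 29.4 × 29.61/179.6 = 4.85 V.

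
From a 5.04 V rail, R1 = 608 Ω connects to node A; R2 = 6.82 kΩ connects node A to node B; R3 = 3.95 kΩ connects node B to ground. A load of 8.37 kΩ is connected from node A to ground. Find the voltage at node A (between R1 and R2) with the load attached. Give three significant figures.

V ≈ 4.46 V

Below node A the series string R2+R3 = 10770 Ω sits in parallel with the 8370 Ω load: 4710 Ω.
V_A = 5.04 × 4710/(608 + 4710) = 4.46 V.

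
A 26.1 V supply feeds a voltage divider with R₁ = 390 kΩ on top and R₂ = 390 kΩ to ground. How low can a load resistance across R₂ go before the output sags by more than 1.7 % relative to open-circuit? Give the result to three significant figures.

Output resistance R_th = R₁‖R₂ = (390 × 390)/780.0 = 195.0 kΩ.
The fractional drop is R_th/(R_th + R_L); requiring this ≤ 0.0170 gives R_L ≥ R_th(1/0.0170 − 1) = 195.0 × 57.82 = 11.3 MΩ.

R_L(min) ≈ 11.3 MΩ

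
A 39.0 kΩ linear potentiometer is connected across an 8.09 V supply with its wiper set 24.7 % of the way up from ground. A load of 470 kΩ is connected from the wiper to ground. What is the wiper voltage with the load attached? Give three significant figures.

V ≈ 1.97 V

The wiper splits the pot into (1−α)R = 29.37 kΩ above and αR = 9.633 kΩ below.
Lower section ‖ load = 9.440 kΩ.
V_wiper = 8.09 × 9.440/(29.37 + 9.440) = 1.97 V.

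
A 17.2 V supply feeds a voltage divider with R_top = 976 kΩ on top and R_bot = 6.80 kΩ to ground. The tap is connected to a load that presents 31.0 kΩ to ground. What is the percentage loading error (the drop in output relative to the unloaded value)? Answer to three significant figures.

Unloaded V = 17.2 × 6.80/982.8 = 0.1190 V.
Loaded: R_bot‖R_L = 5.577 kΩ, giving V = 17.2 × 5.577/981.6 = 0.09772 V.
Drop = (0.1190 − 0.09772) / 0.1190 = 17.9 %.

17.9 %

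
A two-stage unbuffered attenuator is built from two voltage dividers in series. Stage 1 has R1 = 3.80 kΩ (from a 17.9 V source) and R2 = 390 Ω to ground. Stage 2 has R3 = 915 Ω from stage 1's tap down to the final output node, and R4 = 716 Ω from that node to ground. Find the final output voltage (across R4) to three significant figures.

Stage 2 presents R3+R4 = 1631 Ω as a load on stage 1's tap.
Stage 1's lower leg becomes R2‖(R3+R4) = 314.7 Ω, so V_mid = 17.9 × 314.7/4115 = 1.369 V.
Stage 2 is itself unloaded: V_out = V_mid × R4/(R3+R4) = 1.369 × 716/1631 = 0.601 V.

V_out ≈ 0.601 V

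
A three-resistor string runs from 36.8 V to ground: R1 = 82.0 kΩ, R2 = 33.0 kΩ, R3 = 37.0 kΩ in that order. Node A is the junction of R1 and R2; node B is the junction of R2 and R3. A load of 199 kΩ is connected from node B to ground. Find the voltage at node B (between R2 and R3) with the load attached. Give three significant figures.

V ≈ 7.85 V

At node B, R3 is in parallel with the load: R3‖R_L = 31.20 kΩ.
Below node A the resistance is R2 + (R3‖R_L) = 64.20 kΩ, so V_A = 36.8 × 64.20/146.2 = 16.16 V.
Then V_B = V_A × (R3‖R_L)/(R2 + R3‖R_L) = 16.16 × 31.20/64.20 = 7.85 V.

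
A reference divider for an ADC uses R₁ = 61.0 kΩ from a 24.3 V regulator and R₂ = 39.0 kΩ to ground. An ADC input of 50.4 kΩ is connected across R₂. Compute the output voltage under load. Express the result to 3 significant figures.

The load sits in parallel with R₂: R₂‖R_L = (39.0 × 50.4) / (39.0 + 50.4) = 21.99 kΩ.
V_out = 24.3 × 21.99 / (61.0 + 21.99) = 24.3 × 21.99/82.99 = 6.44 V.

V_out ≈ 6.44 V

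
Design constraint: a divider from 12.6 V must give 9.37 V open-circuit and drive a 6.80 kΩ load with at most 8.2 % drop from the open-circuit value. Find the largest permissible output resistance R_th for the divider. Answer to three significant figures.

Loading drop = R_th/(R_th + R_L) ≤ 0.0820, so R_th ≤ R_L · ε/(1−ε) = 6.80 kΩ × 0.0820/0.9180 = 607 Ω.

R_th ≤ 607 Ω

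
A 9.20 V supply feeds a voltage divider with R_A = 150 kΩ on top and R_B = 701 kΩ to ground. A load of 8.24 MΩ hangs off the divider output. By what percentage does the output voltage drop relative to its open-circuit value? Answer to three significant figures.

The divider's output (Thévenin) resistance is R_A‖R_B = 123.6 kΩ.
Fractional drop under load = R_th/(R_th + R_L) = 123.6 / (123.6 + 8240) = 0.01477.
So the output falls by 1.48 %.

1.48 %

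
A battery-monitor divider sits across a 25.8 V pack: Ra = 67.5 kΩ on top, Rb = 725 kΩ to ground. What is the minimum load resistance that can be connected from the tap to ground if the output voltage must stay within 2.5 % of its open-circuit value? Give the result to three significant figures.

Output resistance R_th = Ra‖Rb = (67.5 × 725)/792.5 = 61.75 kΩ.
The fractional drop is R_th/(R_th + R_L); requiring this ≤ 0.0250 gives R_L ≥ R_th(1/0.0250 − 1) = 61.75 × 39.00 = 2.41 MΩ.

R_L(min) ≈ 2.41 MΩ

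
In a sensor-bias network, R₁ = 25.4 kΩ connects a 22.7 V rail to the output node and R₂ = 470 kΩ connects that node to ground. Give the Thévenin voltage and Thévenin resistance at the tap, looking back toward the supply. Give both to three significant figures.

V_th = 21.5 V, R_th = 24.1 kΩ

V_th is the open-circuit tap voltage: 22.7 × 470/(25.4 + 470) = 21.5 V.
With the supply zeroed, R₁ and R₂ appear in parallel from the tap: R_th = R₁‖R₂ = (25.4 × 470)/495.4 = 24.1 kΩ.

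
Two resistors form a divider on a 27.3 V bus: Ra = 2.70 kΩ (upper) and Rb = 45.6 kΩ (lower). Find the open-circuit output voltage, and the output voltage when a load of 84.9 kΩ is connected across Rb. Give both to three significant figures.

Unloaded: 25.8 V; loaded: 25.0 V

Open-circuit: V = 27.3 × 45.6/(2.70 + 45.6) = 25.8 V.
With the load, Rb becomes Rb‖R_L = 29.67 kΩ, so V = 27.3 × 29.67/32.37 = 25.0 V.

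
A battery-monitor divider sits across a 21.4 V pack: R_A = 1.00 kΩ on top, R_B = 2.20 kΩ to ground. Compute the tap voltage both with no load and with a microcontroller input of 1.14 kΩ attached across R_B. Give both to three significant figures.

Open-circuit: V = 21.4 × 2.20/(1.00 + 2.20) = 14.7 V.
With the load, R_B becomes R_B‖R_L = 0.7509 kΩ, so V = 21.4 × 0.7509/1.751 = 9.18 V.

Unloaded: 14.7 V; loaded: 9.18 V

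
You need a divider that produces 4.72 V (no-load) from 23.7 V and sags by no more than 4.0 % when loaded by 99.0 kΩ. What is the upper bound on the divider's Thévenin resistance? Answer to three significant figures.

Loading drop = R_th/(R_th + R_L) ≤ 0.0400, so R_th ≤ R_L · ε/(1−ε) = 99.0 kΩ × 0.0400/0.9600 = 4.12 kΩ.
(Any R1, R2 with R2/(R1+R2) = 0.199 and R1‖R2 ≤ 4.12 kΩ will meet the spec.)

R_th ≤ 4.12 kΩ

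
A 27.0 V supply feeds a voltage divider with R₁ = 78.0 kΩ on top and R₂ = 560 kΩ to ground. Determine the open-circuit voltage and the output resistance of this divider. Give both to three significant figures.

V_th = 23.7 V, R_th = 68.5 kΩ

V_th is the open-circuit tap voltage: 27.0 × 560/(78.0 + 560) = 23.7 V.
With the supply zeroed, R₁ and R₂ appear in parallel from the tap: R_th = R₁‖R₂ = (78.0 × 560)/638.0 = 68.5 kΩ.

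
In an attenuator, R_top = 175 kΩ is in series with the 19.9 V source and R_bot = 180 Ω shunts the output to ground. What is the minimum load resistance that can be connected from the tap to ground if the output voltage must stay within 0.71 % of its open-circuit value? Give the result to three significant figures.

R_L(min) ≈ 25.1 kΩ

Output resistance R_th = R_top‖R_bot = (175000 × 180)/175200 = 179.8 Ω.
The fractional drop is R_th/(R_th + R_L); requiring this ≤ 0.00710 gives R_L ≥ R_th(1/0.00710 − 1) = 179.8 × 139.8 = 25.1 kΩ.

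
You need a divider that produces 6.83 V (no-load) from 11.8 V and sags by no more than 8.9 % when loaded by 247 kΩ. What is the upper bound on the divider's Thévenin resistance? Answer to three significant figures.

R_th ≤ 24.1 kΩ

Loading drop = R_th/(R_th + R_L) ≤ 0.0890, so R_th ≤ R_L · ε/(1−ε) = 247 kΩ × 0.0890/0.9110 = 24.1 kΩ.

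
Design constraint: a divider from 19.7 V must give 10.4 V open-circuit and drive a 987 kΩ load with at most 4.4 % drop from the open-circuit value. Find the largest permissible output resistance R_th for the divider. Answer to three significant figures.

Loading drop = R_th/(R_th + R_L) ≤ 0.0440, so R_th ≤ R_L · ε/(1−ε) = 987 kΩ × 0.0440/0.9560 = 45.4 kΩ.

R_th ≤ 45.4 kΩ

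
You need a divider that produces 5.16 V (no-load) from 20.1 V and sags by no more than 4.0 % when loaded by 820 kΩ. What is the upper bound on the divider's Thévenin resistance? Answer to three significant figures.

Loading drop = R_th/(R_th + R_L) ≤ 0.0400, so R_th ≤ R_L · ε/(1−ε) = 820 kΩ × 0.0400/0.9600 = 34.2 kΩ.
(Any R1, R2 with R2/(R1+R2) = 0.257 and R1‖R2 ≤ 34.2 kΩ will meet the spec.)

R_th ≤ 34.2 kΩ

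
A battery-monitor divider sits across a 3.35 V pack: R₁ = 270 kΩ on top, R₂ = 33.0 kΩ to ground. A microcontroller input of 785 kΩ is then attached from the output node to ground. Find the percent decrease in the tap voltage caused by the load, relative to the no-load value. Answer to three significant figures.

The divider's output (Thévenin) resistance is R₁‖R₂ = 29.41 kΩ.
Fractional drop under load = R_th/(R_th + R_L) = 29.41 / (29.41 + 785) = 0.03611.
So the output falls by 3.61 %.

3.61 %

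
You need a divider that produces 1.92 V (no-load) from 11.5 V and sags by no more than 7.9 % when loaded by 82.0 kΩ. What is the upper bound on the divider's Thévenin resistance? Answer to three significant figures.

Loading drop = R_th/(R_th + R_L) ≤ 0.0790, so R_th ≤ R_L · ε/(1−ε) = 82.0 kΩ × 0.0790/0.9210 = 7.03 kΩ.
(Any R1, R2 with R2/(R1+R2) = 0.167 and R1‖R2 ≤ 7.03 kΩ will meet the spec.)

R_th ≤ 7.03 kΩ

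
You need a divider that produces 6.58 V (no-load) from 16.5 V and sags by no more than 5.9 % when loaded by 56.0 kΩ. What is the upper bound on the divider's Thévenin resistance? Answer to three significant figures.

Loading drop = R_th/(R_th + R_L) ≤ 0.0590, so R_th ≤ R_L · ε/(1−ε) = 56.0 kΩ × 0.0590/0.9410 = 3.51 kΩ.
(Any R1, R2 with R2/(R1+R2) = 0.399 and R1‖R2 ≤ 3.51 kΩ will meet the spec.)

R_th ≤ 3.51 kΩ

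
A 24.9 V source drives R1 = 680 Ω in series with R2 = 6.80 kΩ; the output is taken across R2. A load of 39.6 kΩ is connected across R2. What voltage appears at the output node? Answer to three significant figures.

V_out ≈ 22.3 V

The load sits in parallel with R2: R2‖R_L = (6800 × 39600) / (6800 + 39600) = 5803 Ω.
V_out = 24.9 × 5803 / (680 + 5803) = 24.9 × 5803/6483 = 22.3 V.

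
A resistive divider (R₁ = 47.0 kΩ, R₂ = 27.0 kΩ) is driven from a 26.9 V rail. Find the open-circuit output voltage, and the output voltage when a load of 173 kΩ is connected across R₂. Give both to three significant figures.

Unloaded: 9.81 V; loaded: 8.93 V

Open-circuit: V = 26.9 × 27.0/(47.0 + 27.0) = 9.81 V.
With the load, R₂ becomes R₂‖R_L = 23.36 kΩ, so V = 26.9 × 23.36/70.36 = 8.93 V.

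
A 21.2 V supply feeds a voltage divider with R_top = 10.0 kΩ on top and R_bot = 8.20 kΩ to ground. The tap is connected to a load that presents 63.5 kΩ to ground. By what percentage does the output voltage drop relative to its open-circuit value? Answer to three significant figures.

The divider's output (Thévenin) resistance is R_top‖R_bot = 4.505 kΩ.
Fractional drop under load = R_th/(R_th + R_L) = 4.505 / (4.505 + 63.5) = 0.06625.
So the output falls by 6.63 %.

6.63 %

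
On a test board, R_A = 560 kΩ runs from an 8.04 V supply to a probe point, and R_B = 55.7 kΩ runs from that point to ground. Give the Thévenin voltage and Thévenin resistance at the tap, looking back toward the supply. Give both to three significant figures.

V_th is the open-circuit tap voltage: 8.04 × 55.7/(560 + 55.7) = 0.727 V.
With the supply zeroed, R_A and R_B appear in parallel from the tap: R_th = R_A‖R_B = (560 × 55.7)/615.7 = 50.7 kΩ.

V_th = 0.727 V, R_th = 50.7 kΩ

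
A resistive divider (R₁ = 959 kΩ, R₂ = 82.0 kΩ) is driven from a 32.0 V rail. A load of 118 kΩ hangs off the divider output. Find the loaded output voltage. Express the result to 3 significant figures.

The load sits in parallel with R₂: R₂‖R_L = (82.0 × 118) / (82.0 + 118) = 48.38 kΩ.
V_out = 32.0 × 48.38 / (959 + 48.38) = 32.0 × 48.38/1007 = 1.54 V.

V_out ≈ 1.54 V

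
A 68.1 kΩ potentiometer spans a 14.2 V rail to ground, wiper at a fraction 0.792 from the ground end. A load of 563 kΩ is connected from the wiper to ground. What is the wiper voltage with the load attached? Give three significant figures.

The wiper splits the pot into (1−α)R = 14.16 kΩ above and αR = 53.94 kΩ below.
Lower section ‖ load = 49.22 kΩ.
V_wiper = 14.2 × 49.22/(14.16 + 49.22) = 11.0 V.

V ≈ 11.0 V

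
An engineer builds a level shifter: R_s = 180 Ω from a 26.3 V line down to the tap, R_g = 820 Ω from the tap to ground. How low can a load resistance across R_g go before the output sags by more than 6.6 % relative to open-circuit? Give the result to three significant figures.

R_L(min) ≈ 2.09 kΩ

Output resistance R_th = R_s‖R_g = (180 × 820)/1000 = 147.6 Ω.
The fractional drop is R_th/(R_th + R_L); requiring this ≤ 0.0660 gives R_L ≥ R_th(1/0.0660 − 1) = 147.6 × 14.15 = 2.09 kΩ.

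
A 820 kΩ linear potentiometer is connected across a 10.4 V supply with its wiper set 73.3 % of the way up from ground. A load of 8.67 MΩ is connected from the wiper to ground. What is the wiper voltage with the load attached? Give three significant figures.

The wiper splits the pot into (1−α)R = 218.9 kΩ above and αR = 601.1 kΩ below.
Lower section ‖ load = 562.1 kΩ.
V_wiper = 10.4 × 562.1/(218.9 + 562.1) = 7.48 V.

V ≈ 7.48 V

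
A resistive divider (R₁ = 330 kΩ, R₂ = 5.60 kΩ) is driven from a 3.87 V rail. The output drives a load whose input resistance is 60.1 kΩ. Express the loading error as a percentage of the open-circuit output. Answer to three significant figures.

Unloaded V = 3.87 × 5.60/335.6 = 0.064577 V.
Loaded: R₂‖R_L = 5.123 kΩ, giving V = 3.87 × 5.123/335.1 = 0.059157 V.
Drop = (0.064577 − 0.059157) / 0.064577 = 8.39 %.

8.39 %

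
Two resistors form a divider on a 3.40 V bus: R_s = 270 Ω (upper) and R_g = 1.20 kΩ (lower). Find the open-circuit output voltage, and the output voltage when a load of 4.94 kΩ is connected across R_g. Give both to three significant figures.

Open-circuit: V = 3.40 × 1200/(270 + 1200) = 2.78 V.
With the load, R_g becomes R_g‖R_L = 965.5 Ω, so V = 3.40 × 965.5/1235 = 2.66 V.

Unloaded: 2.78 V; loaded: 2.66 V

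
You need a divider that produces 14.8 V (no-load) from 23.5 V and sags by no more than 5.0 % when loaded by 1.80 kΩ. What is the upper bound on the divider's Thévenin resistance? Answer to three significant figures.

Loading drop = R_th/(R_th + R_L) ≤ 0.0500, so R_th ≤ R_L · ε/(1−ε) = 1.80 kΩ × 0.0500/0.9500 = 94.7 Ω.
(Any R1, R2 with R2/(R1+R2) = 0.630 and R1‖R2 ≤ 94.7 Ω will meet the spec.)

R_th ≤ 94.7 Ω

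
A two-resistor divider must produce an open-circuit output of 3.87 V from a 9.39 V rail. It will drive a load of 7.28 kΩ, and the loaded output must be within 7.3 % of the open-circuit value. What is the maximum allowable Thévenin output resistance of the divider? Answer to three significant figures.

R_th ≤ 573 Ω

Loading drop = R_th/(R_th + R_L) ≤ 0.0730, so R_th ≤ R_L · ε/(1−ε) = 7.28 kΩ × 0.0730/0.9270 = 573 Ω.
(Any R1, R2 with R2/(R1+R2) = 0.412 and R1‖R2 ≤ 573 Ω will meet the spec.)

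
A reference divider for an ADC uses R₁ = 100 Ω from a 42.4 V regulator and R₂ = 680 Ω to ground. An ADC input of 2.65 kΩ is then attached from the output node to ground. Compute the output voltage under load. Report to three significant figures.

V_out ≈ 35.8 V

The load sits in parallel with R₂: R₂‖R_L = (680 × 2650) / (680 + 2650) = 541.1 Ω.
V_out = 42.4 × 541.1 / (100 + 541.1) = 42.4 × 541.1/641.1 = 35.8 V.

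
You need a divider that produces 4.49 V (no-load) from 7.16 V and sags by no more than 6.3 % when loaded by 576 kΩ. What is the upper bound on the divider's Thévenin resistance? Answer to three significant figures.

R_th ≤ 38.7 kΩ

Loading drop = R_th/(R_th + R_L) ≤ 0.0630, so R_th ≤ R_L · ε/(1−ε) = 576 kΩ × 0.0630/0.9370 = 38.7 kΩ.
(Any R1, R2 with R2/(R1+R2) = 0.627 and R1‖R2 ≤ 38.7 kΩ will meet the spec.)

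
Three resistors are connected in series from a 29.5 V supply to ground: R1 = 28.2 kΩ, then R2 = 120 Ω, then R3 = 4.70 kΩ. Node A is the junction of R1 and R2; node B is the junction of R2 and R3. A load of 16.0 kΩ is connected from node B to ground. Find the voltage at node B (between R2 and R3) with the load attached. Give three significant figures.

V ≈ 3.35 V

At node B, R3 is in parallel with the load: R3‖R_L = 3633 Ω.
Below node A the resistance is R2 + (R3‖R_L) = 3753 Ω, so V_A = 29.5 × 3753/31950 = 3.465 V.
Then V_B = V_A × (R3‖R_L)/(R2 + R3‖R_L) = 3.465 × 3633/3753 = 3.35 V.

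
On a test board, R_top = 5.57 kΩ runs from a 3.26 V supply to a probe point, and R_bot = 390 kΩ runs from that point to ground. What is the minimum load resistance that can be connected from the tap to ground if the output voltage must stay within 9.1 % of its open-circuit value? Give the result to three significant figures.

R_L(min) ≈ 54.9 kΩ

Output resistance R_th = R_top‖R_bot = (5.57 × 390)/395.6 = 5.492 kΩ.
The fractional drop is R_th/(R_th + R_L); requiring this ≤ 0.0910 gives R_L ≥ R_th(1/0.0910 − 1) = 5.492 × 9.989 = 54.9 kΩ.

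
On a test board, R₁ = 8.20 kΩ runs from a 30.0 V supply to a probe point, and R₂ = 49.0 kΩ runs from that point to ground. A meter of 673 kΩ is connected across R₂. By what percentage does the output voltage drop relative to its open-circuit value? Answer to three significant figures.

1.03 %

The divider's output (Thévenin) resistance is R₁‖R₂ = 7.024 kΩ.
Fractional drop under load = R_th/(R_th + R_L) = 7.024 / (7.024 + 673) = 0.01033.
So the output falls by 1.03 %.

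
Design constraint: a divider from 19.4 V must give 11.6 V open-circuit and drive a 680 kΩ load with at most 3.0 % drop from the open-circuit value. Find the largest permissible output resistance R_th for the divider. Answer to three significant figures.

R_th ≤ 21.0 kΩ

Loading drop = R_th/(R_th + R_L) ≤ 0.0300, so R_th ≤ R_L · ε/(1−ε) = 680 kΩ × 0.0300/0.9700 = 21.0 kΩ.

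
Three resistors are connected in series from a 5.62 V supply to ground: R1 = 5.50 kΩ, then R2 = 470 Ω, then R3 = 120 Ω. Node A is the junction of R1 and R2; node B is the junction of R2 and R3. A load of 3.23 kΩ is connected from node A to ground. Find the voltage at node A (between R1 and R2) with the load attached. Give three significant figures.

Below node A the series string R2+R3 = 590.0 Ω sits in parallel with the 3230 Ω load: 498.9 Ω.
V_A = 5.62 × 498.9/(5500 + 498.9) = 0.467 V.

V ≈ 0.467 V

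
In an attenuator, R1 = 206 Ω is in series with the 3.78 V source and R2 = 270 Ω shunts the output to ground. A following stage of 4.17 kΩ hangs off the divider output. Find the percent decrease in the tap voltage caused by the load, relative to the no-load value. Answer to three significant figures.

The divider's output (Thévenin) resistance is R1‖R2 = 116.8 Ω.
Fractional drop under load = R_th/(R_th + R_L) = 116.8 / (116.8 + 4170) = 0.02726.
So the output falls by 2.73 %.

2.73 %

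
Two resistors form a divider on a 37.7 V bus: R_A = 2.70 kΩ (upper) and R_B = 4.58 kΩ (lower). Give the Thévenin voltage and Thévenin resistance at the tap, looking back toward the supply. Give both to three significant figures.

V_th = 23.7 V, R_th = 1.70 kΩ

V_th is the open-circuit tap voltage: 37.7 × 4.58/(2.70 + 4.58) = 23.7 V.
With the supply zeroed, R_A and R_B appear in parallel from the tap: R_th = R_A‖R_B = (2.70 × 4.58)/7.280 = 1.70 kΩ.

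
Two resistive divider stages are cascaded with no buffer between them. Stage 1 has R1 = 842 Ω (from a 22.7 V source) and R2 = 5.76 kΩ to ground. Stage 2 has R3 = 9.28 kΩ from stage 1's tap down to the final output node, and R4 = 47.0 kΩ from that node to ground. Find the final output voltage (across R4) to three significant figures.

Stage 2 presents R3+R4 = 56280 Ω as a load on stage 1's tap.
Stage 1's lower leg becomes R2‖(R3+R4) = 5225 Ω, so V_mid = 22.7 × 5225/6067 = 19.55 V.
Stage 2 is itself unloaded: V_out = V_mid × R4/(R3+R4) = 19.55 × 47000/56280 = 16.3 V.

V_out ≈ 16.3 V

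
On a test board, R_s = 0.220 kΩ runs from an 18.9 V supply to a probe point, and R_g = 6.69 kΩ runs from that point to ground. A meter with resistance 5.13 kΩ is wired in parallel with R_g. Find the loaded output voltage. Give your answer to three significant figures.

V_out ≈ 17.6 V

The load sits in parallel with R_g: R_g‖R_L = (6690 × 5130) / (6690 + 5130) = 2904 Ω.
V_out = 18.9 × 2904 / (220 + 2904) = 18.9 × 2904/3124 = 17.6 V.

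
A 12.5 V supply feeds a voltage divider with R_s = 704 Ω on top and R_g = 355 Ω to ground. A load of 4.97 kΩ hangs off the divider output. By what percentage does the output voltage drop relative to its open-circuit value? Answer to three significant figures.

The divider's output (Thévenin) resistance is R_s‖R_g = 236.0 Ω.
Fractional drop under load = R_th/(R_th + R_L) = 236.0 / (236.0 + 4970) = 0.04533.
So the output falls by 4.53 %.

4.53 %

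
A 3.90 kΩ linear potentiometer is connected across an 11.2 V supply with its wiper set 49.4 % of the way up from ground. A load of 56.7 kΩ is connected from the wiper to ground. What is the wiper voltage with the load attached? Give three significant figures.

The wiper splits the pot into (1−α)R = 1.973 kΩ above and αR = 1.927 kΩ below.
Lower section ‖ load = 1.863 kΩ.
V_wiper = 11.2 × 1.863/(1.973 + 1.863) = 5.44 V.

V ≈ 5.44 V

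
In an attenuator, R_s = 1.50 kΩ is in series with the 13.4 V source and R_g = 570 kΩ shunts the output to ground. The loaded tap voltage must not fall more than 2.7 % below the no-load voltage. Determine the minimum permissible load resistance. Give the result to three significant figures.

R_L(min) ≈ 53.9 kΩ

Output resistance R_th = R_s‖R_g = (1.50 × 570)/571.5 = 1.496 kΩ.
The fractional drop is R_th/(R_th + R_L); requiring this ≤ 0.0270 gives R_L ≥ R_th(1/0.0270 − 1) = 1.496 × 36.04 = 53.9 kΩ.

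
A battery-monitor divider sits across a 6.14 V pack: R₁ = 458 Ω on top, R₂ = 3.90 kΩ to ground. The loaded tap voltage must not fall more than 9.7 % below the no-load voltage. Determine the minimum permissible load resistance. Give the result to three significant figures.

Output resistance R_th = R₁‖R₂ = (458 × 3900)/4358 = 409.9 Ω.
The fractional drop is R_th/(R_th + R_L); requiring this ≤ 0.0970 gives R_L ≥ R_th(1/0.0970 − 1) = 409.9 × 9.309 = 3.82 kΩ.

R_L(min) ≈ 3.82 kΩ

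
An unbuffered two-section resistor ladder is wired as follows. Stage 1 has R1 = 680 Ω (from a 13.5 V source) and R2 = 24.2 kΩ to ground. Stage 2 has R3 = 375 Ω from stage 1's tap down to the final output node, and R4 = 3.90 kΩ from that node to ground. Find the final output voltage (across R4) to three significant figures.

V_out ≈ 10.4 V

Stage 2 presents R3+R4 = 4275 Ω as a load on stage 1's tap.
Stage 1's lower leg becomes R2‖(R3+R4) = 3633 Ω, so V_mid = 13.5 × 3633/4313 = 11.37 V.
Stage 2 is itself unloaded: V_out = V_mid × R4/(R3+R4) = 11.37 × 3900/4275 = 10.4 V.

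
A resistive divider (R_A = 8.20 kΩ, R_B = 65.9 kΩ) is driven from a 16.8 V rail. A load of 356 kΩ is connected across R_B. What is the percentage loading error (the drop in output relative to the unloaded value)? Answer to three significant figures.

2.01 %

The divider's output (Thévenin) resistance is R_A‖R_B = 7.293 kΩ.
Fractional drop under load = R_th/(R_th + R_L) = 7.293 / (7.293 + 356) = 0.02007.
So the output falls by 2.01 %.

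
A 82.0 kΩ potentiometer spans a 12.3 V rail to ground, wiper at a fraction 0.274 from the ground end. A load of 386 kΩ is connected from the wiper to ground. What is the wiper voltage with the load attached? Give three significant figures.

V ≈ 3.23 V

The wiper splits the pot into (1−α)R = 59.53 kΩ above and αR = 22.47 kΩ below.
Lower section ‖ load = 21.23 kΩ.
V_wiper = 12.3 × 21.23/(59.53 + 21.23) = 3.23 V.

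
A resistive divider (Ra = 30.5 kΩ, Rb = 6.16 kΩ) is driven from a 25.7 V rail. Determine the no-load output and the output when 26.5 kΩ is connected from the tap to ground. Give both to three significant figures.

Unloaded: 4.32 V; loaded: 3.62 V

Open-circuit: V = 25.7 × 6.16/(30.5 + 6.16) = 4.32 V.
With the load, Rb becomes Rb‖R_L = 4.998 kΩ, so V = 25.7 × 4.998/35.50 = 3.62 V.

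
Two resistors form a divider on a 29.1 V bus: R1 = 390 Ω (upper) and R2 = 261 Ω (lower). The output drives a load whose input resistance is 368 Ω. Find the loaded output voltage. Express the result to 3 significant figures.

The load sits in parallel with R2: R2‖R_L = (261 × 368) / (261 + 368) = 152.7 Ω.
V_out = 29.1 × 152.7 / (390 + 152.7) = 29.1 × 152.7/542.7 = 8.19 V.
(Unloaded it would have been 11.7 V.)

V_out ≈ 8.19 V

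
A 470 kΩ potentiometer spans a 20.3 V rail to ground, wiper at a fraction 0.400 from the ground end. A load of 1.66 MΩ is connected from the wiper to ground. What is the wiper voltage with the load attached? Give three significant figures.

V ≈ 7.60 V

The wiper splits the pot into (1−α)R = 282.0 kΩ above and αR = 188.0 kΩ below.
Lower section ‖ load = 168.9 kΩ.
V_wiper = 20.3 × 168.9/(282.0 + 168.9) = 7.60 V.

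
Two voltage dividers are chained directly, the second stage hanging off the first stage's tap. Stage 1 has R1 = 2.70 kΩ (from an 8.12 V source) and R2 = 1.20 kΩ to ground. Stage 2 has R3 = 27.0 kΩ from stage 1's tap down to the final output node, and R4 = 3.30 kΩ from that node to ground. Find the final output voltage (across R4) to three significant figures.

V_out ≈ 0.265 V

Stage 2 presents R3+R4 = 30.30 kΩ as a load on stage 1's tap.
Stage 1's lower leg becomes R2‖(R3+R4) = 1.154 kΩ, so V_mid = 8.12 × 1.154/3.854 = 2.432 V.
Stage 2 is itself unloaded: V_out = V_mid × R4/(R3+R4) = 2.432 × 3.30/30.30 = 0.265 V.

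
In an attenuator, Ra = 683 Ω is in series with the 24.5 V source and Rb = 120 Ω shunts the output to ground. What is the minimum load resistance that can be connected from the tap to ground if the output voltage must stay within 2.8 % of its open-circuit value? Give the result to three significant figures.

R_L(min) ≈ 3.54 kΩ

Output resistance R_th = Ra‖Rb = (683 × 120)/803.0 = 102.1 Ω.
The fractional drop is R_th/(R_th + R_L); requiring this ≤ 0.0280 gives R_L ≥ R_th(1/0.0280 − 1) = 102.1 × 34.71 = 3.54 kΩ.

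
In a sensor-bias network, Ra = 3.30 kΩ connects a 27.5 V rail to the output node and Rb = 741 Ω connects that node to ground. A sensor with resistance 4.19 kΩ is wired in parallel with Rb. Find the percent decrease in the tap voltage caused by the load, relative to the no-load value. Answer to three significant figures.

12.6 %

The divider's output (Thévenin) resistance is Ra‖Rb = 605.1 Ω.
Fractional drop under load = R_th/(R_th + R_L) = 605.1 / (605.1 + 4190) = 0.1262.
So the output falls by 12.6 %.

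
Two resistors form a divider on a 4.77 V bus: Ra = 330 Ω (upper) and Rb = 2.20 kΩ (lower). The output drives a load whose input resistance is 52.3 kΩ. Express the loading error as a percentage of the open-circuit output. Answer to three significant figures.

0.546 %

The divider's output (Thévenin) resistance is Ra‖Rb = 287.0 Ω.
Fractional drop under load = R_th/(R_th + R_L) = 287.0 / (287.0 + 52300) = 0.005457.
So the output falls by 0.546 %.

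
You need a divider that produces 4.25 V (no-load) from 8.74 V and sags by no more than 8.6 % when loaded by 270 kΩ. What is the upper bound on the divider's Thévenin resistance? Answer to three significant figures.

R_th ≤ 25.4 kΩ

Loading drop = R_th/(R_th + R_L) ≤ 0.0860, so R_th ≤ R_L · ε/(1−ε) = 270 kΩ × 0.0860/0.9140 = 25.4 kΩ.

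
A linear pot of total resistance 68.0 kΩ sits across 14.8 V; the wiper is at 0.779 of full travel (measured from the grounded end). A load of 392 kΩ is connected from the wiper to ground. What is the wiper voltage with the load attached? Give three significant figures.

The wiper splits the pot into (1−α)R = 15.03 kΩ above and αR = 52.97 kΩ below.
Lower section ‖ load = 46.67 kΩ.
V_wiper = 14.8 × 46.67/(15.03 + 46.67) = 11.2 V.

V ≈ 11.2 V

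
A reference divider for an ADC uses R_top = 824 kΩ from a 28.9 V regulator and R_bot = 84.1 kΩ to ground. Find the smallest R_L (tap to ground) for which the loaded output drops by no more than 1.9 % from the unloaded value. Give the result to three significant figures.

Output resistance R_th = R_top‖R_bot = (824 × 84.1)/908.1 = 76.31 kΩ.
The fractional drop is R_th/(R_th + R_L); requiring this ≤ 0.0190 gives R_L ≥ R_th(1/0.0190 − 1) = 76.31 × 51.63 = 3.94 MΩ.

R_L(min) ≈ 3.94 MΩ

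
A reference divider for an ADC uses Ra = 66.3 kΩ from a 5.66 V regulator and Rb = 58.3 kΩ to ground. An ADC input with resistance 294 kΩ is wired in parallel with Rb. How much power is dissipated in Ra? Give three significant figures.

Total resistance from the source is Ra + (Rb‖R_L) = 115.0 kΩ, so I = 5.66/115.0 kΩ = 0.04924 mA.
P = I²·Ra = (0.04924 mA)² × 66.3 kΩ = 0.161 mW.

P ≈ 0.161 mW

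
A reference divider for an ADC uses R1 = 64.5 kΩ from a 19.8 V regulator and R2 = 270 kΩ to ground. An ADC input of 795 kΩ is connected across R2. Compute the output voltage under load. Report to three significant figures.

V_out ≈ 15.0 V

The load sits in parallel with R2: R2‖R_L = (270 × 795) / (270 + 795) = 201.5 kΩ.
V_out = 19.8 × 201.5 / (64.5 + 201.5) = 19.8 × 201.5/266.0 = 15.0 V.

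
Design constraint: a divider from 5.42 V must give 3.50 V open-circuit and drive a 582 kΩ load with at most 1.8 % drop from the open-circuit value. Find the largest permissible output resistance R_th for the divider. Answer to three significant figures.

R_th ≤ 10.7 kΩ

Loading drop = R_th/(R_th + R_L) ≤ 0.0180, so R_th ≤ R_L · ε/(1−ε) = 582 kΩ × 0.0180/0.9820 = 10.7 kΩ.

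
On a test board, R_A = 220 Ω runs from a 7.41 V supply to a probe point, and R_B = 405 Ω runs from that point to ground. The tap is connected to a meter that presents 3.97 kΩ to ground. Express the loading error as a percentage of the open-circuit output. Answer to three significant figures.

The divider's output (Thévenin) resistance is R_A‖R_B = 142.6 Ω.
Fractional drop under load = R_th/(R_th + R_L) = 142.6 / (142.6 + 3970) = 0.03466.
So the output falls by 3.47 %.

3.47 %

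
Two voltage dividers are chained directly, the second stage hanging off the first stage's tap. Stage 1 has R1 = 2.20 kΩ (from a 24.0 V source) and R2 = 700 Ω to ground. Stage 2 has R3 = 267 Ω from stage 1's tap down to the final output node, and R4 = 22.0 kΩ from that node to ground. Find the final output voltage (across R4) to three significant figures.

Stage 2 presents R3+R4 = 22270 Ω as a load on stage 1's tap.
Stage 1's lower leg becomes R2‖(R3+R4) = 678.7 Ω, so V_mid = 24.0 × 678.7/2879 = 5.658 V.
Stage 2 is itself unloaded: V_out = V_mid × R4/(R3+R4) = 5.658 × 22000/22270 = 5.59 V.

V_out ≈ 5.59 V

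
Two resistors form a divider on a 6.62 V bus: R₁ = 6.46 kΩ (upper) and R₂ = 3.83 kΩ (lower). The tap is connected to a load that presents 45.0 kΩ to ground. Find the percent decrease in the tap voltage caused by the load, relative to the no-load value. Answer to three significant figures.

5.07 %

The divider's output (Thévenin) resistance is R₁‖R₂ = 2.404 kΩ.
Fractional drop under load = R_th/(R_th + R_L) = 2.404 / (2.404 + 45.0) = 0.05072.
So the output falls by 5.07 %.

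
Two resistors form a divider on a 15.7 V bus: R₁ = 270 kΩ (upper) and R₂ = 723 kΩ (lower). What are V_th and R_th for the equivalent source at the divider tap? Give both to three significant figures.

V_th is the open-circuit tap voltage: 15.7 × 723/(270 + 723) = 11.4 V.
With the supply zeroed, R₁ and R₂ appear in parallel from the tap: R_th = R₁‖R₂ = (270 × 723)/993.0 = 197 kΩ.

V_th = 11.4 V, R_th = 197 kΩ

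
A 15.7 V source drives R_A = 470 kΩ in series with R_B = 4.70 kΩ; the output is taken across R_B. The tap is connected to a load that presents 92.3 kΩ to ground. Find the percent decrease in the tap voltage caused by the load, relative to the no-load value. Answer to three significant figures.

The divider's output (Thévenin) resistance is R_A‖R_B = 4.653 kΩ.
Fractional drop under load = R_th/(R_th + R_L) = 4.653 / (4.653 + 92.3) = 0.04800.
So the output falls by 4.80 %.

4.80 %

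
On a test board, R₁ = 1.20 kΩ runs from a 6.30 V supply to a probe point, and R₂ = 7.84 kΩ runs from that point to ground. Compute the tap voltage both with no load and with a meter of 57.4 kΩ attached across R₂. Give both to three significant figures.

Open-circuit: V = 6.30 × 7.84/(1.20 + 7.84) = 5.46 V.
With the load, R₂ becomes R₂‖R_L = 6.898 kΩ, so V = 6.30 × 6.898/8.098 = 5.37 V.

Unloaded: 5.46 V; loaded: 5.37 V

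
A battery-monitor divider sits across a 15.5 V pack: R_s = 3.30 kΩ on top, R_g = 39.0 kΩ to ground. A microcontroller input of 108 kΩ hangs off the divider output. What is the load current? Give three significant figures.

R_g‖R_L = 28.65 kΩ; V_out = 15.5 × 28.65/31.95 = 13.90 V.
I_L = V_out / R_L = 13.90 / 108 kΩ = 0.129 mA.

I_L ≈ 0.129 mA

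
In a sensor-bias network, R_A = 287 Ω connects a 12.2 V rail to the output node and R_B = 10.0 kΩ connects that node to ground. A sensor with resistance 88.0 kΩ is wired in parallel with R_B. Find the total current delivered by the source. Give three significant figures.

R_B‖R_L = 8980 Ω, so the source sees R_A + R_B‖R_L = 9267 Ω.
I = 12.2 V / 9267 Ω = 1.32 mA.

I ≈ 1.32 mA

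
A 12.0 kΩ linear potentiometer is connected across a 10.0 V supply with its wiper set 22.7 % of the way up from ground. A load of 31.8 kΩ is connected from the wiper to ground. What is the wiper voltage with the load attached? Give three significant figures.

The wiper splits the pot into (1−α)R = 9.276 kΩ above and αR = 2.724 kΩ below.
Lower section ‖ load = 2.509 kΩ.
V_wiper = 10.0 × 2.509/(9.276 + 2.509) = 2.13 V.

V ≈ 2.13 V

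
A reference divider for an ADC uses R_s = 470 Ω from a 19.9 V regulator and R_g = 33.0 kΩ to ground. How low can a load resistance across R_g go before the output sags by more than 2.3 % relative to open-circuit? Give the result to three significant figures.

Output resistance R_th = R_s‖R_g = (470 × 33000)/33470 = 463.4 Ω.
The fractional drop is R_th/(R_th + R_L); requiring this ≤ 0.0230 gives R_L ≥ R_th(1/0.0230 − 1) = 463.4 × 42.48 = 19.7 kΩ.

R_L(min) ≈ 19.7 kΩ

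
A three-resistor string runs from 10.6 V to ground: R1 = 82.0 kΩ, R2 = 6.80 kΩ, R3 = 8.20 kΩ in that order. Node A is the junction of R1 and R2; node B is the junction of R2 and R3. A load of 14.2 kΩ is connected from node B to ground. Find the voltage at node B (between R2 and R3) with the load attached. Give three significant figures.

V ≈ 0.586 V

At node B, R3 is in parallel with the load: R3‖R_L = 5.198 kΩ.
Below node A the resistance is R2 + (R3‖R_L) = 12.00 kΩ, so V_A = 10.6 × 12.00/94.00 = 1.353 V.
Then V_B = V_A × (R3‖R_L)/(R2 + R3‖R_L) = 1.353 × 5.198/12.00 = 0.586 V.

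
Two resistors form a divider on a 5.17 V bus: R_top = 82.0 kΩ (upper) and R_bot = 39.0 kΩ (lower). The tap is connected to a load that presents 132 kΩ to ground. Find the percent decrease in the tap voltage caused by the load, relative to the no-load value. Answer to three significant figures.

Unloaded V = 5.17 × 39.0/121.0 = 1.666 V.
Loaded: R_bot‖R_L = 30.11 kΩ, giving V = 5.17 × 30.11/112.1 = 1.388 V.
Drop = (1.666 − 1.388) / 1.666 = 16.7 %.

16.7 %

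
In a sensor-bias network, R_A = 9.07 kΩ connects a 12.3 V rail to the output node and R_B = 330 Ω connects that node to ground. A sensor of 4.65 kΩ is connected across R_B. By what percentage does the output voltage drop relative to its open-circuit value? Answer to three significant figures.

6.41 %

The divider's output (Thévenin) resistance is R_A‖R_B = 318.4 Ω.
Fractional drop under load = R_th/(R_th + R_L) = 318.4 / (318.4 + 4650) = 0.06409.
So the output falls by 6.41 %.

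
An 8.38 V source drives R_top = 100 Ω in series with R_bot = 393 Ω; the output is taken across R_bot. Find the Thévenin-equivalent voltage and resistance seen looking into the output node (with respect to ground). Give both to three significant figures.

V_th = 6.68 V, R_th = 79.7 Ω

V_th is the open-circuit tap voltage: 8.38 × 393/(100 + 393) = 6.68 V.
With the supply zeroed, R_top and R_bot appear in parallel from the tap: R_th = R_top‖R_bot = (100 × 393)/493.0 = 79.7 Ω.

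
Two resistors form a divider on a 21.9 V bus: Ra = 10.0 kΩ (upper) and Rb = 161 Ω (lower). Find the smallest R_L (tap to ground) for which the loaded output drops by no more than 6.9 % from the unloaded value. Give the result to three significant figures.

Output resistance R_th = Ra‖Rb = (10000 × 161)/10160 = 158.4 Ω.
The fractional drop is R_th/(R_th + R_L); requiring this ≤ 0.0690 gives R_L ≥ R_th(1/0.0690 − 1) = 158.4 × 13.49 = 2.14 kΩ.

R_L(min) ≈ 2.14 kΩ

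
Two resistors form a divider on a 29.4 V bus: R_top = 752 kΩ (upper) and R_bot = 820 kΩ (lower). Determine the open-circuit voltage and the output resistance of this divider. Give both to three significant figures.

V_th is the open-circuit tap voltage: 29.4 × 820/(752 + 820) = 15.3 V.
With the supply zeroed, R_top and R_bot appear in parallel from the tap: R_th = R_top‖R_bot = (752 × 820)/1572 = 392 kΩ.

V_th = 15.3 V, R_th = 392 kΩ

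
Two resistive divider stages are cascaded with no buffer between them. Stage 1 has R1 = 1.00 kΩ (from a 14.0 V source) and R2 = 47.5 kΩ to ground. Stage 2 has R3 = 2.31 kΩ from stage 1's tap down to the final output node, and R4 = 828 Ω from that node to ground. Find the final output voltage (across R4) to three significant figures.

V_out ≈ 2.76 V

Stage 2 presents R3+R4 = 3138 Ω as a load on stage 1's tap.
Stage 1's lower leg becomes R2‖(R3+R4) = 2944 Ω, so V_mid = 14.0 × 2944/3944 = 10.45 V.
Stage 2 is itself unloaded: V_out = V_mid × R4/(R3+R4) = 10.45 × 828/3138 = 2.76 V.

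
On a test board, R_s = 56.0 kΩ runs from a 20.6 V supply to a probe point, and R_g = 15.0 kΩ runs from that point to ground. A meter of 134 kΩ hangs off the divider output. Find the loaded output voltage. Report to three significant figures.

V_out ≈ 4.00 V

The load sits in parallel with R_g: R_g‖R_L = (15.0 × 134) / (15.0 + 134) = 13.49 kΩ.
V_out = 20.6 × 13.49 / (56.0 + 13.49) = 20.6 × 13.49/69.49 = 4.00 V.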